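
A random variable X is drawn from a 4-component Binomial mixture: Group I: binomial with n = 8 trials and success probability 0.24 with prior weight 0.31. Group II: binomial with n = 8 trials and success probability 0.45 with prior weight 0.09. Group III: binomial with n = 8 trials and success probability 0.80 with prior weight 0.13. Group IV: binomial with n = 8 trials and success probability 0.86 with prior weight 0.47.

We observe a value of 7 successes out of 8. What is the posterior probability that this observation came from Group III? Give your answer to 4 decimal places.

Posterior ∝ prior × likelihood, so P(k | x) ∝ w_k f_k(x); normalise over all components.
Component likelihoods at x = 7 successes out of 8:
  p_I = 0.000278857
  p_II = 0.0164415
  p_III = 0.335544
  p_IV = 0.389679
Unnormalised posteriors:
  w_I·p_I = 0.31 × 0.000278857 = 8.64458e-05
  w_II·p_II = 0.09 × 0.0164415 = 0.00147973
  w_III·p_III = 0.13 × 0.335544 = 0.0436208
  w_IV·p_IV = 0.47 × 0.389679 = 0.183149
Normaliser: 8.64458e-05 + 0.00147973 + 0.0436208 + 0.183149 = 0.228336
So the posterior for Group III is 0.0436208 / 0.228336 ≈ 0.1910.

0.1910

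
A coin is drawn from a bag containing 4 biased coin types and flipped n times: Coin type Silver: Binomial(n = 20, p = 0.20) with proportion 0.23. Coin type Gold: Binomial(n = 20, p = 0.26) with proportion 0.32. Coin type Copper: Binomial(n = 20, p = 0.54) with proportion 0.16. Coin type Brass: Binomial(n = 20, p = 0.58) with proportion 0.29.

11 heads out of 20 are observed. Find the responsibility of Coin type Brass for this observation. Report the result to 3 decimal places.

0.625

The responsibility of component k is π_k f_k(x) divided by Σ_j π_j f_j(x).
Evaluate each component's likelihood at the observed value:
  L_Silver = 0.000461685
  L_Gold = 0.00410202
  L_Copper = 0.176343
  L_Brass = 0.17067
Prior × likelihood for each component:
  π_Silver·L_Silver = 0.23 × 0.000461685 = 0.000106188
  π_Gold·L_Gold = 0.32 × 0.00410202 = 0.00131265
  π_Copper·L_Copper = 0.16 × 0.176343 = 0.0282148
  π_Brass·L_Brass = 0.29 × 0.17067 = 0.0494943
Sum: 0.000106188 + 0.00131265 + 0.0282148 + 0.0494943 = 0.079128
P(Coin type Brass | data) = 0.0494943 / 0.079128 ≈ 0.625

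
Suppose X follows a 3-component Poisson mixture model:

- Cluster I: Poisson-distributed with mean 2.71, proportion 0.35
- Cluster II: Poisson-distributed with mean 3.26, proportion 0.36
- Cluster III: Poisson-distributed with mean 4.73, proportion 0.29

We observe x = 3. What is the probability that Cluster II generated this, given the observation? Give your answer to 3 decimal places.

By Bayes' theorem, P(k | x) = π_k f_k(x) / Σ_j π_j f_j(x).
Poisson probabilities:
  L_I = 0.220708
  L_II = 0.221667
  L_III = 0.155675
Prior × likelihood for each component:
  π_I·L_I = 0.35 × 0.220708 = 0.0772479
  π_II·L_II = 0.36 × 0.221667 = 0.0798002
  π_III·L_III = 0.29 × 0.155675 = 0.0451458
Marginal: 0.0772479 + 0.0798002 + 0.0451458 = 0.202194
P(Cluster II | x) = 0.0798002 / 0.202194 ≈ 0.395

0.395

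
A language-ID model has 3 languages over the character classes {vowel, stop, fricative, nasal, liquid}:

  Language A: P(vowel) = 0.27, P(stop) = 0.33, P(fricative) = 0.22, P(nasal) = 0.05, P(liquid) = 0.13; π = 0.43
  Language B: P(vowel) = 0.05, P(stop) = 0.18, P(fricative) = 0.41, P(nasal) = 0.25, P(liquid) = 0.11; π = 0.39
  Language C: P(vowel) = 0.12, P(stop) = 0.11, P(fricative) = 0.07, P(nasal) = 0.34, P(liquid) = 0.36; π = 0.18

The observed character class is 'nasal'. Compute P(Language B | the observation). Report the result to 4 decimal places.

By Bayes' theorem, P(k | x) = w_k f_k(x) / Σ_j w_j f_j(x).
Categorical probabilities:
  L_A = P(nasal | comp) = 0.05
  L_B = P(nasal | comp) = 0.25
  L_C = P(nasal | comp) = 0.34
Prior × likelihood for each component:
  w_A·L_A = 0.43 × 0.05 = 0.0215
  w_B·L_B = 0.39 × 0.25 = 0.0975
  w_C·L_C = 0.18 × 0.34 = 0.0612
Normaliser: 0.0215 + 0.0975 + 0.0612 = 0.1802
P(Language B | 'nasal') = 0.0975 / 0.1802 ≈ 0.5411

0.5411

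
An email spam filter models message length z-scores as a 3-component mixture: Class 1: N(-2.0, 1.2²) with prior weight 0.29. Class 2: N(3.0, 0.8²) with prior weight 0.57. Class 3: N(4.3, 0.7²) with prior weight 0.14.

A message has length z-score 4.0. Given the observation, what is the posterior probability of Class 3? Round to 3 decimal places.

0.359

The responsibility of component k is w_k f_k(x) divided by Σ_j w_j f_j(x).
Component likelihoods at x = 4.0:
  p_1 = (1/(1.2·√(2π)))·exp(−(4.0−-2.0)²/(2·1.2²)) = 0.332452·exp(-12.50000) = 1.23893e-06
  p_2 = (1/(0.8·√(2π)))·exp(−(4.0−3.0)²/(2·0.8²)) = 0.498678·exp(-0.78125) = 0.228311
  p_3 = (1/(0.7·√(2π)))·exp(−(4.0−4.3)²/(2·0.7²)) = 0.569918·exp(-0.09184) = 0.51991
Unnormalised posteriors:
  w_1·p_1 = 0.29 × 1.23893e-06 = 3.59291e-07
  w_2·p_2 = 0.57 × 0.228311 = 0.130137
  w_3·p_3 = 0.14 × 0.51991 = 0.0727873
Evidence: 3.59291e-07 + 0.130137 + 0.0727873 = 0.202925
P(Class 3 | x) ≈ 0.359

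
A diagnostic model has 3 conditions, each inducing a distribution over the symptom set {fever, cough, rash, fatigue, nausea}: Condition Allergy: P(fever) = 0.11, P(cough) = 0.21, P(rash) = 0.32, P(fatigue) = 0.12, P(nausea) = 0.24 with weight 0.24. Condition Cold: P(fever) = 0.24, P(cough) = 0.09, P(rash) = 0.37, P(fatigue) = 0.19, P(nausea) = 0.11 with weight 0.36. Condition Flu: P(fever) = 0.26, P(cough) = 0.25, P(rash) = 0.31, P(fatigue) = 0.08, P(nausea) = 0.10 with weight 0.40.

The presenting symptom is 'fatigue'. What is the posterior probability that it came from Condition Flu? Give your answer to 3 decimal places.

0.248

P(component k | x) = P(Z=k)·f_k(x) / marginal(x), where marginal(x) = Σ_j P(Z=j)·f_j(x).
Component likelihoods at x = 'fatigue':
  L_Allergy = 0.12
  L_Cold = 0.19
  L_Flu = 0.08
Unnormalised posteriors:
  P(Z=Allergy)·L_Allergy = 0.24 × 0.12 = 0.0288
  P(Z=Cold)·L_Cold = 0.36 × 0.19 = 0.0684
  P(Z=Flu)·L_Flu = 0.40 × 0.08 = 0.032
Sum: 0.0288 + 0.0684 + 0.032 = 0.1292
So the posterior for Condition Flu is 0.032 / 0.1292 ≈ 0.248.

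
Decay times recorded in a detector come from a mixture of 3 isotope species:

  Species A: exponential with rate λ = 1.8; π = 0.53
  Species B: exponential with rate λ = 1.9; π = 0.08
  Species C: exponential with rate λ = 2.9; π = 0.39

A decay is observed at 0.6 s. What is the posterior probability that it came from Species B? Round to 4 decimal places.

By Bayes' theorem, P(k | x) = w_k f_k(x) / Σ_j w_j f_j(x).
Exponential densities:
  p_A = 1.8·e^(−1.8·0.6) = 1.8·e^(−1.0800) = 0.611272
  p_B = 1.9·e^(−1.9·0.6) = 1.9·e^(−1.1400) = 0.607656
  p_C = 2.9·e^(−2.9·0.6) = 2.9·e^(−1.7400) = 0.509009
Unnormalised posteriors:
  w_A·p_A = 0.53 × 0.611272 = 0.323974
  w_B·p_B = 0.08 × 0.607656 = 0.0486125
  w_C·p_C = 0.39 × 0.509009 = 0.198514
Marginal: 0.323974 + 0.0486125 + 0.198514 = 0.5711
P(Species B | 0.6 s) = 0.0486125 / 0.5711 ≈ 0.0851

0.0851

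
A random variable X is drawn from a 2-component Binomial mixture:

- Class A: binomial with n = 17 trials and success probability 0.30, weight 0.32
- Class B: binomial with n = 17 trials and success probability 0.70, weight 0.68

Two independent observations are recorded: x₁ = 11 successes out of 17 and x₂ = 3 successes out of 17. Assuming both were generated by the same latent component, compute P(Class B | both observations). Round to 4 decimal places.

P(component k | x) = π_k·f_k(x) / marginal(x), where marginal(x) = Σ_j π_j·f_j(x).
Since both observations come from the same component, the likelihood for component k is f_k(x₁)·f_k(x₂).
  p_A = [C(17,11)·0.30^11·0.70^6 = 12376·1.77147e-06·0.117649 = 0.0025793] × [0.124522] = 0.000321179
  p_B = [C(17,11)·0.70^11·0.30^6 = 12376·0.0197733·0.000729 = 0.178396] × [1.11558e-05] = 1.99015e-06
Multiply by the mixture weights:
  π_A·p_A = 0.32 × 0.000321179 = 0.000102777
  π_B·p_B = 0.68 × 1.99015e-06 = 1.35331e-06
Marginal: 0.000102777 + 1.35331e-06 = 0.000104131
Responsibility of Class B: 1.35331e-06 / 0.000104131 ≈ 0.0130

0.0130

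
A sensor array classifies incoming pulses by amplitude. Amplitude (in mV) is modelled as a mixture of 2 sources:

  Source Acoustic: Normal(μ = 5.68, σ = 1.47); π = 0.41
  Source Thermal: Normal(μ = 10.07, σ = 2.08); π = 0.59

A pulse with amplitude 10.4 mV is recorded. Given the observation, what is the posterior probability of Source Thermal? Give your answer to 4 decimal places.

The responsibility of component k is π_k f_k(x) divided by Σ_j π_j f_j(x).
Normal densities:
  f_Acoustic = 0.00156622
  f_Thermal = 0.1894
Prior × likelihood for each component:
  π_Acoustic·f_Acoustic = 0.41 × 0.00156622 = 0.00064215
  π_Thermal·f_Thermal = 0.59 × 0.1894 = 0.111746
Denominator: 0.00064215 + 0.111746 = 0.112388
So the posterior for Source Thermal is 0.111746 / 0.112388 ≈ 0.9943.

0.9943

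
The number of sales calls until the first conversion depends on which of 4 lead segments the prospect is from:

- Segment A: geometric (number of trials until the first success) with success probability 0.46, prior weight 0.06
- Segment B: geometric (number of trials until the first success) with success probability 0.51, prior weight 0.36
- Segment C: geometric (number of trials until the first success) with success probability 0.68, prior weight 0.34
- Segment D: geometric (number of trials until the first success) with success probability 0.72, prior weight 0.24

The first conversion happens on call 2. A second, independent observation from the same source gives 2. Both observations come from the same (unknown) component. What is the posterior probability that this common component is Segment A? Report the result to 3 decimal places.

0.071

The responsibility of component k is π_k f_k(x) divided by Σ_j π_j f_j(x).
Since both observations come from the same component, the likelihood for component k is f_k(x₁)·f_k(x₂).
  p_A = [0.46·(1−0.46)^1 = 0.46·0.54 = 0.2484] × [0.2484] = 0.0617026
  p_B = [0.51·(1−0.51)^1 = 0.51·0.49 = 0.2499] × [0.2499] = 0.06245
  p_C = [0.68·(1−0.68)^1 = 0.68·0.32 = 0.2176] × [0.2176] = 0.0473498
  p_D = [0.72·(1−0.72)^1 = 0.72·0.28 = 0.2016] × [0.2016] = 0.0406426
Prior × likelihood for each component:
  π_A·p_A = 0.06 × 0.0617026 = 0.00370215
  π_B·p_B = 0.36 × 0.06245 = 0.022482
  π_C·p_C = 0.34 × 0.0473498 = 0.0160989
  π_D·p_D = 0.24 × 0.0406426 = 0.00975421
Denominator: 0.00370215 + 0.022482 + 0.0160989 + 0.00975421 = 0.0520373
P(Segment A | x₁, x₂) ≈ 0.071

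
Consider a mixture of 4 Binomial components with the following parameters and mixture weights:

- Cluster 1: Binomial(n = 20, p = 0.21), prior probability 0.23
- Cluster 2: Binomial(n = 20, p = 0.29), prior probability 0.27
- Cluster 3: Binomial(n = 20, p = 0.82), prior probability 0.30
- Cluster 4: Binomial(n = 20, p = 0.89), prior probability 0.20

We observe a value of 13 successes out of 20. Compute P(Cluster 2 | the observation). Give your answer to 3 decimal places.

0.017

Posterior ∝ prior × likelihood, so P(k | x) ∝ π_k f_k(x); normalise over all components.
Component likelihoods at x = 13 successes out of 20:
  L_1 = 2.29961e-05
  L_2 = 0.000723429
  L_3 = 0.0359668
  L_4 = 0.00332072
Unnormalised posteriors:
  π_1·L_1 = 0.23 × 2.29961e-05 = 5.2891e-06
  π_2·L_2 = 0.27 × 0.000723429 = 0.000195326
  π_3·L_3 = 0.30 × 0.0359668 = 0.01079
  π_4·L_4 = 0.20 × 0.00332072 = 0.000664145
Normaliser: 5.2891e-06 + 0.000195326 + 0.01079 + 0.000664145 = 0.0116548
P(Cluster 2 | x) = 0.000195326 / 0.0116548 ≈ 0.017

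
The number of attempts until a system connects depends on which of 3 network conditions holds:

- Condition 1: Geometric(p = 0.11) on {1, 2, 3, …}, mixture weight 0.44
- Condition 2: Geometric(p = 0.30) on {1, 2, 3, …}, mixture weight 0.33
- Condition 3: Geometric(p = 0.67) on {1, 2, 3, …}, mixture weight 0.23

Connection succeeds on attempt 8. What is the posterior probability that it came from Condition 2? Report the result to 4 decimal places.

Apply Bayes' rule: the posterior for each component is proportional to its prior times its likelihood at x.
Component likelihoods at x = 8:
  p_1 = 0.0486545
  p_2 = 0.0247063
  p_3 = 0.000285544
Unnormalised posteriors:
  π_1·p_1 = 0.44 × 0.0486545 = 0.021408
  π_2·p_2 = 0.33 × 0.0247063 = 0.00815308
  π_3·p_3 = 0.23 × 0.000285544 = 6.5675e-05
Evidence: 0.021408 + 0.00815308 + 6.5675e-05 = 0.0296267
P(Condition 2 | data) ≈ 0.2752

0.2752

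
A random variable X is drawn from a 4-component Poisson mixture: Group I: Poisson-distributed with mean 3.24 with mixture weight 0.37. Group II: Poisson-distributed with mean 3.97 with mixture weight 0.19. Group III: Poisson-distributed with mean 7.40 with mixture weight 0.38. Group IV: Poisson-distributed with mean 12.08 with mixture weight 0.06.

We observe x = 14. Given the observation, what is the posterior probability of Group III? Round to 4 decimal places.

P(component k | x) = w_k·f_k(x) / marginal(x), where marginal(x) = Σ_j w_j·f_j(x).
Component likelihoods at x = 14:
  f_I = e^(−3.24)·3.24^14/14! = 6.31114e-06
  f_II = e^(−3.97)·3.97^14/14! = 5.2301e-05
  f_III = e^(−7.40)·7.40^14/14! = 0.0103528
  f_IV = e^(−12.08)·12.08^14/14! = 0.0916751
Multiply by the mixture weights:
  w_I·f_I = 0.37 × 6.31114e-06 = 2.33512e-06
  w_II·f_II = 0.19 × 5.2301e-05 = 9.93718e-06
  w_III·f_III = 0.38 × 0.0103528 = 0.00393405
  w_IV·f_IV = 0.06 × 0.0916751 = 0.00550051
Denominator: 2.33512e-06 + 9.93718e-06 + 0.00393405 + 0.00550051 = 0.00944683
Responsibility of Group III: 0.00393405 / 0.00944683 ≈ 0.4164

0.4164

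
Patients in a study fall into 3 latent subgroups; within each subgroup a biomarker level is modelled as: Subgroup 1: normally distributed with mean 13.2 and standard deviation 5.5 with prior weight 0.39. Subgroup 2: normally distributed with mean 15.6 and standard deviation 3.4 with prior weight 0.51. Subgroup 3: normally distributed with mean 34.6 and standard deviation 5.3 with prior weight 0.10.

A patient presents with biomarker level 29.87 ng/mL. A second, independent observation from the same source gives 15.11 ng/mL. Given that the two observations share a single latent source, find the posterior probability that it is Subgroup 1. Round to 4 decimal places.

Apply Bayes' rule: the posterior for each component is proportional to its prior times its likelihood at x.
Since both observations come from the same component, the likelihood for component k is f_k(x₁)·f_k(x₂).
  p_1 = [0.000734081] × [0.0682904] = 5.01307e-05
  p_2 = [1.75516e-05] × [0.116124] = 2.03816e-06
  p_3 = [0.0505455] × [8.71284e-05] = 4.40395e-06
Weight by the priors:
  P(Z=1)·p_1 = 0.39 × 5.01307e-05 = 1.9551e-05
  P(Z=2)·p_2 = 0.51 × 2.03816e-06 = 1.03946e-06
  P(Z=3)·p_3 = 0.10 × 4.40395e-06 = 4.40395e-07
Evidence: 1.9551e-05 + 1.03946e-06 + 4.40395e-07 = 2.10308e-05
P(Subgroup 1 | x₁, x₂) = 1.9551e-05 / 2.10308e-05 ≈ 0.9296

0.9296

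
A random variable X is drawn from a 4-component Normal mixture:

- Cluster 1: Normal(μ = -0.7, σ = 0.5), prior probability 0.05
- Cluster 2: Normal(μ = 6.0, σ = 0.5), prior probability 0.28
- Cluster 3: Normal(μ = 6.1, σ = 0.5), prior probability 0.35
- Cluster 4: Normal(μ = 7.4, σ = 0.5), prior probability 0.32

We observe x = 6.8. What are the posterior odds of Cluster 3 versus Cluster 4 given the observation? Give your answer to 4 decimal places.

0.8433

Posterior odds = (w_i f_i(x)) / (w_j f_j(x)); the normalising sum cancels.
Component likelihoods at x = 6.8:
  f_1 = (1/(0.5·√(2π)))·exp(−(6.8−-0.7)²/(2·0.5²)) = 0.797885·exp(-112.50000) = 1.10614e-49
  f_2 = (1/(0.5·√(2π)))·exp(−(6.8−6.0)²/(2·0.5²)) = 0.797885·exp(-1.28000) = 0.221842
  f_3 = (1/(0.5·√(2π)))·exp(−(6.8−6.1)²/(2·0.5²)) = 0.797885·exp(-0.98000) = 0.299455
  f_4 = (1/(0.5·√(2π)))·exp(−(6.8−7.4)²/(2·0.5²)) = 0.797885·exp(-0.72000) = 0.388372
Posterior odds = (w_3·f_3) / (w_4·f_4) = (0.35·0.299455) / (0.32·0.388372) = 0.104809 / 0.124279 ≈ 0.8433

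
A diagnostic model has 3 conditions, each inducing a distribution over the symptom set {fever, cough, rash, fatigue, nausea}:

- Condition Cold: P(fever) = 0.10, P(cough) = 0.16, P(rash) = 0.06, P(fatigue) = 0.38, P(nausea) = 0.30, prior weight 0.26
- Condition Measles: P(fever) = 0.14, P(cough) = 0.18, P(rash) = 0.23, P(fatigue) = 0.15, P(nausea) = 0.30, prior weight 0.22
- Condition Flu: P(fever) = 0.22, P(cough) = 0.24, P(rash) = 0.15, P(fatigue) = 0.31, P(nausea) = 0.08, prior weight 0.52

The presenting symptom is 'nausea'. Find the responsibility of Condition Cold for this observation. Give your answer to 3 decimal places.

0.420

P(component k | x) = π_k·f_k(x) / marginal(x), where marginal(x) = Σ_j π_j·f_j(x).
Categorical probabilities:
  f_Cold = P(nausea | comp) = 0.30
  f_Measles = P(nausea | comp) = 0.30
  f_Flu = P(nausea | comp) = 0.08
Weight by the priors:
  π_Cold·f_Cold = 0.26 × 0.3 = 0.078
  π_Measles·f_Measles = 0.22 × 0.3 = 0.066
  π_Flu·f_Flu = 0.52 × 0.08 = 0.0416
Denominator: 0.078 + 0.066 + 0.0416 = 0.1856
P(Condition Cold | x) ≈ 0.420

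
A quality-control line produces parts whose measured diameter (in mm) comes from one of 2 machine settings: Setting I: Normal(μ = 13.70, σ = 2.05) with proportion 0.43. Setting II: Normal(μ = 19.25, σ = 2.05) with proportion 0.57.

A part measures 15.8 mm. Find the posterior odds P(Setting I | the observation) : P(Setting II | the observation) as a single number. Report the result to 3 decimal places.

Only the two components matter; the odds are (π_i f_i(x)) / (π_j f_j(x)).
Normal densities:
  p_I = (1/(2.05·√(2π)))·exp(−(15.8−13.70)²/(2·2.05²)) = 0.194606·exp(-0.52469) = 0.115156
  p_II = (1/(2.05·√(2π)))·exp(−(15.8−19.25)²/(2·2.05²)) = 0.194606·exp(-1.41612) = 0.0472218
0.0495172 / 0.0269164 ≈ 1.840

1.840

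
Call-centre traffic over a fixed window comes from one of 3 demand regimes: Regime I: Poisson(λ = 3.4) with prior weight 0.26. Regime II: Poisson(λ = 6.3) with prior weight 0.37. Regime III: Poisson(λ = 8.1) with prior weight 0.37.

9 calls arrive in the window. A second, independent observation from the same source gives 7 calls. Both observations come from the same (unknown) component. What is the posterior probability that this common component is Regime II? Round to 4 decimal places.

Posterior ∝ prior × likelihood, so P(k | x) ∝ π_k f_k(x); normalise over all components.
Since both observations come from the same component, the likelihood for component k is f_k(x₁)·f_k(x₂).
  p_I = [0.00558401] × [0.0347793] = 0.000194208
  p_II = [0.0791128] × [0.143515] = 0.0113539
  p_III = [0.12555] × [0.137778] = 0.017298
Weight by the priors:
  π_I·p_I = 0.26 × 0.000194208 = 5.0494e-05
  π_II·p_II = 0.37 × 0.0113539 = 0.00420094
  π_III·p_III = 0.37 × 0.017298 = 0.00640026
Sum: 5.0494e-05 + 0.00420094 + 0.00640026 = 0.0106517
P(Regime II | x₁,x₂) ≈ 0.3944

0.3944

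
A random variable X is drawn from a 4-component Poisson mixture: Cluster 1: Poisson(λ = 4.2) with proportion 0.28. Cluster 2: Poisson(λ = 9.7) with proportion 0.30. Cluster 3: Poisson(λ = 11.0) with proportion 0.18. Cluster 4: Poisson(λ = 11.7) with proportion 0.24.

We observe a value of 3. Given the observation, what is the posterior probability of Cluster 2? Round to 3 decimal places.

0.050

Apply Bayes' rule: the posterior for each component is proportional to its prior times its likelihood at x.
Poisson probabilities:
  f_1 = e^(−4.2)·4.2^3/3! = 0.185165
  f_2 = e^(−9.7)·9.7^3/3! = 0.00932197
  f_3 = e^(−11.0)·11.0^3/3! = 0.00370499
  f_4 = e^(−11.7)·11.7^3/3! = 0.00221391
Weight by the priors:
  P(Z=1)·f_1 = 0.28 × 0.185165 = 0.0518463
  P(Z=2)·f_2 = 0.30 × 0.00932197 = 0.00279659
  P(Z=3)·f_3 = 0.18 × 0.00370499 = 0.000666899
  P(Z=4)·f_4 = 0.24 × 0.00221391 = 0.00053134
Sum: 0.0518463 + 0.00279659 + 0.000666899 + 0.00053134 = 0.0558411
So the posterior for Cluster 2 is 0.00279659 / 0.0558411 ≈ 0.050.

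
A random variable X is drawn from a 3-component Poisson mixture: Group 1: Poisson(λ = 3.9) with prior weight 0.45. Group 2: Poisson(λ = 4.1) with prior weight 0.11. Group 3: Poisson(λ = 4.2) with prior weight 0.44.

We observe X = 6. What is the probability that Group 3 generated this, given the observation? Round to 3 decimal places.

0.471

Apply Bayes' rule: the posterior for each component is proportional to its prior times its likelihood at x.
Evaluate each component's likelihood at the observed value:
  p_1 = e^(−3.9)·3.9^6/6! = 0.0989251
  p_2 = e^(−4.1)·4.1^6/6! = 0.109336
  p_3 = e^(−4.2)·4.2^6/6! = 0.114321
Multiply by the mixture weights:
  w_1·p_1 = 0.45 × 0.0989251 = 0.0445163
  w_2·p_2 = 0.11 × 0.109336 = 0.012027
  w_3·p_3 = 0.44 × 0.114321 = 0.0503013
Sum: 0.0445163 + 0.012027 + 0.0503013 = 0.106845
P(Group 3 | the observation) = 0.0503013 / 0.106845 ≈ 0.471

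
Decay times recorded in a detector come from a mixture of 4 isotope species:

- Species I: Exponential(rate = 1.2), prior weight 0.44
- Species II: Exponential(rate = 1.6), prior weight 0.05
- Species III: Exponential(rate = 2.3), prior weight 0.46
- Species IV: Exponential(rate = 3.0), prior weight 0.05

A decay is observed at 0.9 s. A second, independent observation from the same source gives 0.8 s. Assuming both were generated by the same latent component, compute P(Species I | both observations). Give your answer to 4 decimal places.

Apply Bayes' rule: the posterior for each component is proportional to its prior times its likelihood at x.
Since both observations come from the same component, the likelihood for component k is f_k(x₁)·f_k(x₂).
  p_I = [1.2·e^(−1.2·0.9) = 1.2·e^(−1.0800) = 0.407515] × [0.459471] = 0.187241
  p_II = [1.6·e^(−1.6·0.9) = 1.6·e^(−1.4400) = 0.379084] × [0.44486] = 0.168639
  p_III = [2.3·e^(−2.3·0.9) = 2.3·e^(−2.0700) = 0.290227] × [0.36528] = 0.106014
  p_IV = [3.0·e^(−3.0·0.9) = 3.0·e^(−2.7000) = 0.201617] × [0.272154] = 0.0548707
Prior × likelihood for each component:
  w_I·p_I = 0.44 × 0.187241 = 0.0823862
  w_II·p_II = 0.05 × 0.168639 = 0.00843197
  w_III·p_III = 0.46 × 0.106014 = 0.0487666
  w_IV·p_IV = 0.05 × 0.0548707 = 0.00274354
Normaliser: 0.0823862 + 0.00843197 + 0.0487666 + 0.00274354 = 0.142328
P(Species I | x₁,x₂) ≈ 0.5788

0.5788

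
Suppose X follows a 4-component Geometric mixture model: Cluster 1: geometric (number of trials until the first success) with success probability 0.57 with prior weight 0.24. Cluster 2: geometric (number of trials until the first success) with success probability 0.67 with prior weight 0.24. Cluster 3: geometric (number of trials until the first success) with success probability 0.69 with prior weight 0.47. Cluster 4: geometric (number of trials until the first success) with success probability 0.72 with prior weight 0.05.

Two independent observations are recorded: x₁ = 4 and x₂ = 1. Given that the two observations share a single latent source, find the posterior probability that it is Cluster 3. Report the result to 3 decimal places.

Posterior ∝ prior × likelihood, so P(k | x) ∝ π_k f_k(x); normalise over all components.
Since both observations come from the same component, the likelihood for component k is f_k(x₁)·f_k(x₂).
  p_1 = [0.045319] × [0.57] = 0.0258318
  p_2 = [0.0240778] × [0.67] = 0.0161321
  p_3 = [0.0205558] × [0.69] = 0.0141835
  p_4 = [0.0158054] × [0.72] = 0.0113799
Weight by the priors:
  π_1·p_1 = 0.24 × 0.0258318 = 0.00619964
  π_2·p_2 = 0.24 × 0.0161321 = 0.00387171
  π_3·p_3 = 0.47 × 0.0141835 = 0.00666624
  π_4·p_4 = 0.05 × 0.0113799 = 0.000568996
Normaliser: 0.00619964 + 0.00387171 + 0.00666624 + 0.000568996 = 0.0173066
So the posterior for Cluster 3 is 0.00666624 / 0.0173066 ≈ 0.385.

0.385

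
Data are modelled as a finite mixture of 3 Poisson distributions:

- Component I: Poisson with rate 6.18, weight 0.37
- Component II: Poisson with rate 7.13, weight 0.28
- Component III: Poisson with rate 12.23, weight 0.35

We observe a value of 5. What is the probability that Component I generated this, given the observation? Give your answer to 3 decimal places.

The responsibility of component k is π_k f_k(x) divided by Σ_j π_j f_j(x).
Component likelihoods at x = 5:
  p_I = e^(−6.18)·6.18^5/5! = 0.155533
  p_II = e^(−7.13)·7.13^5/5! = 0.122955
  p_III = e^(−12.23)·12.23^5/5! = 0.0111309
Weight by the priors:
  π_I·p_I = 0.37 × 0.155533 = 0.057547
  π_II·p_II = 0.28 × 0.122955 = 0.0344274
  π_III·p_III = 0.35 × 0.0111309 = 0.00389581
Sum: 0.057547 + 0.0344274 + 0.00389581 = 0.0958703
So the posterior for Component I is 0.057547 / 0.0958703 ≈ 0.600.

0.600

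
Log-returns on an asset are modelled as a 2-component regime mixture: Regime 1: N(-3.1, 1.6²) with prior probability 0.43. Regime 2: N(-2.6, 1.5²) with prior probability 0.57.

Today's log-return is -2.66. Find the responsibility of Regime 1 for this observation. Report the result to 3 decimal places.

By Bayes' theorem, P(k | x) = P(Z=k) f_k(x) / Σ_j P(Z=j) f_j(x).
Evaluate each component's likelihood at the observed value:
  L_1 = (1/(1.6·√(2π)))·exp(−(-2.66−-3.1)²/(2·1.6²)) = 0.249339·exp(-0.03781) = 0.240087
  L_2 = (1/(1.5·√(2π)))·exp(−(-2.66−-2.6)²/(2·1.5²)) = 0.265962·exp(-0.00080) = 0.265749
Unnormalised posteriors:
  P(Z=1)·L_1 = 0.43 × 0.240087 = 0.103237
  P(Z=2)·L_2 = 0.57 × 0.265749 = 0.151477
Normaliser: 0.103237 + 0.151477 = 0.254714
Responsibility of Regime 1: 0.103237 / 0.254714 ≈ 0.405

0.405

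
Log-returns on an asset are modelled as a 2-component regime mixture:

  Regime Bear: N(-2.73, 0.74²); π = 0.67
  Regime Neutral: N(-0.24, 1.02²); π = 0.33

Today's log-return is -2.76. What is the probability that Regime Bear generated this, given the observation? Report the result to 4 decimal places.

0.9834

Apply Bayes' rule: the posterior for each component is proportional to its prior times its likelihood at x.
Component likelihoods at x = -2.76:
  f_Bear = (1/(0.74·√(2π)))·exp(−(-2.76−-2.73)²/(2·0.74²)) = 0.539111·exp(-0.00082) = 0.538668
  f_Neutral = (1/(1.02·√(2π)))·exp(−(-2.76−-0.24)²/(2·1.02²)) = 0.391120·exp(-3.05190) = 0.0184878
Unnormalised posteriors:
  π_Bear·f_Bear = 0.67 × 0.538668 = 0.360908
  π_Neutral·f_Neutral = 0.33 × 0.0184878 = 0.00610097
Normaliser: 0.360908 + 0.00610097 = 0.367009
P(Regime Bear | -2.76) ≈ 0.9834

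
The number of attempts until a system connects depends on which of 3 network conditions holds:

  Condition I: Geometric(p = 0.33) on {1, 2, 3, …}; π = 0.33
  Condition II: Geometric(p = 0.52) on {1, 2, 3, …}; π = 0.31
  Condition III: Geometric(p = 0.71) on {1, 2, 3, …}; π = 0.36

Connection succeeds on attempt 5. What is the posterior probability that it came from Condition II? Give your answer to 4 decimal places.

P(component k | x) = w_k·f_k(x) / marginal(x), where marginal(x) = Σ_j w_j·f_j(x).
Geometric probabilities:
  f_I = 0.33·(1−0.33)^4 = 0.33·0.201511 = 0.0664987
  f_II = 0.52·(1−0.52)^4 = 0.52·0.0530842 = 0.0276038
  f_III = 0.71·(1−0.71)^4 = 0.71·0.00707281 = 0.0050217
Multiply by the mixture weights:
  w_I·f_I = 0.33 × 0.0664987 = 0.0219446
  w_II·f_II = 0.31 × 0.0276038 = 0.00855717
  w_III·f_III = 0.36 × 0.0050217 = 0.00180781
Evidence: 0.0219446 + 0.00855717 + 0.00180781 = 0.0323095
Responsibility of Condition II: 0.00855717 / 0.0323095 ≈ 0.2648

0.2648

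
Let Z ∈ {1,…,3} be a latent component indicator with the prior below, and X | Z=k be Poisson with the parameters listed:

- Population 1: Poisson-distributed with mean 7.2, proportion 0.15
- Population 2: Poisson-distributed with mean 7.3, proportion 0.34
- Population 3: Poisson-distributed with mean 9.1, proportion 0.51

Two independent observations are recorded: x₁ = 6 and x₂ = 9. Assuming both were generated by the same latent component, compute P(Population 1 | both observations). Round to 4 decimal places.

0.1714

P(component k | x) = P(Z=k)·f_k(x) / marginal(x), where marginal(x) = Σ_j P(Z=j)·f_j(x).
Since both observations come from the same component, the likelihood for component k is f_k(x₁)·f_k(x₂).
  f_1 = [e^(−7.2)·7.2^6/6! = 0.144458] × [0.106982] = 0.0154544
  f_2 = [e^(−7.3)·7.3^6/6! = 0.141989] × [0.109596] = 0.0155614
  f_3 = [e^(−9.1)·9.1^6/6! = 0.0880716] × [0.131683] = 0.0115975
Weight by the priors:
  P(Z=1)·f_1 = 0.15 × 0.0154544 = 0.00231816
  P(Z=2)·f_2 = 0.34 × 0.0155614 = 0.00529087
  P(Z=3)·f_3 = 0.51 × 0.0115975 = 0.00591474
Denominator: 0.00231816 + 0.00529087 + 0.00591474 = 0.0135238
So the posterior for Population 1 is 0.00231816 / 0.0135238 ≈ 0.1714.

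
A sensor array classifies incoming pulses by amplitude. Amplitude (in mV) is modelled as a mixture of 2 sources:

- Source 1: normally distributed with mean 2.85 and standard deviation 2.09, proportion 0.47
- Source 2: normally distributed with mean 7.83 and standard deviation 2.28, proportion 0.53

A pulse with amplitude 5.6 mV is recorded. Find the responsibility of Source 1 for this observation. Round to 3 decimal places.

0.396

By Bayes' theorem, P(k | x) = π_k f_k(x) / Σ_j π_j f_j(x).
Component likelihoods at x = 5.6 mV:
  f_1 = (1/(2.09·√(2π)))·exp(−(5.6−2.85)²/(2·2.09²)) = 0.190881·exp(-0.86565) = 0.0803186
  f_2 = (1/(2.28·√(2π)))·exp(−(5.6−7.83)²/(2·2.28²)) = 0.174975·exp(-0.47831) = 0.108454
Weight by the priors:
  π_1·f_1 = 0.47 × 0.0803186 = 0.0377498
  π_2·f_2 = 0.53 × 0.108454 = 0.0574809
Evidence: 0.0377498 + 0.0574809 = 0.0952306
Responsibility of Source 1: 0.0377498 / 0.0952306 ≈ 0.396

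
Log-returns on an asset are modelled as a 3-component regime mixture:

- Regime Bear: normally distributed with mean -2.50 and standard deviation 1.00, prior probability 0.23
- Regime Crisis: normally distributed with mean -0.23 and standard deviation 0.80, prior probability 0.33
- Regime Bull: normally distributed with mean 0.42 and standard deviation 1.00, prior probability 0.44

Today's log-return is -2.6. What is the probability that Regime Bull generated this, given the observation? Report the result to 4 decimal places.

By Bayes' theorem, P(k | x) = P(Z=k) f_k(x) / Σ_j P(Z=j) f_j(x).
Component likelihoods at x = -2.6:
  L_Bear = (1/(1.00·√(2π)))·exp(−(-2.6−-2.50)²/(2·1.00²)) = 0.398942·exp(-0.00500) = 0.396953
  L_Crisis = (1/(0.80·√(2π)))·exp(−(-2.6−-0.23)²/(2·0.80²)) = 0.498678·exp(-4.38820) = 0.00619509
  L_Bull = (1/(1.00·√(2π)))·exp(−(-2.6−0.42)²/(2·1.00²)) = 0.398942·exp(-4.56020) = 0.00417292
Multiply by the mixture weights:
  P(Z=Bear)·L_Bear = 0.23 × 0.396953 = 0.0912991
  P(Z=Crisis)·L_Crisis = 0.33 × 0.00619509 = 0.00204438
  P(Z=Bull)·L_Bull = 0.44 × 0.00417292 = 0.00183609
Marginal: 0.0912991 + 0.00204438 + 0.00183609 = 0.0951796
P(Regime Bull | x) = 0.00183609 / 0.0951796 ≈ 0.0193

0.0193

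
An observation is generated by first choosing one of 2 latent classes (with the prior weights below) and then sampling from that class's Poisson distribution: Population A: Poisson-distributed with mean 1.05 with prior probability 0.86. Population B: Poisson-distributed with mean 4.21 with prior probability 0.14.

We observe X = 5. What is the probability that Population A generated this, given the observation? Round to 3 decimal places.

0.123

Apply Bayes' rule: the posterior for each component is proportional to its prior times its likelihood at x.
Poisson probabilities:
  L_A = e^(−1.05)·1.05^5/5! = 0.00372183
  L_B = e^(−4.21)·4.21^5/5! = 0.163625
Multiply by the mixture weights:
  P(Z=A)·L_A = 0.86 × 0.00372183 = 0.00320077
  P(Z=B)·L_B = 0.14 × 0.163625 = 0.0229075
Marginal: 0.00320077 + 0.0229075 = 0.0261083
So the posterior for Population A is 0.00320077 / 0.0261083 ≈ 0.123.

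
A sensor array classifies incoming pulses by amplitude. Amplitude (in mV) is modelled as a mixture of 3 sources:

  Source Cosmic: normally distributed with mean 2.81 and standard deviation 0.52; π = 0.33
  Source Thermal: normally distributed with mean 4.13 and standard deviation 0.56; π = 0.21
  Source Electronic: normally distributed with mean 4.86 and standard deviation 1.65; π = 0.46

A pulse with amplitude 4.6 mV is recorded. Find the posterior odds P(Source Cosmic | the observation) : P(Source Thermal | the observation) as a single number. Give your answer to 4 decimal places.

Posterior odds = (P(Z=i) f_i(x)) / (P(Z=j) f_j(x)); the normalising sum cancels.
Component likelihoods at x = 4.6 mV:
  p_Cosmic = 0.00205033
  p_Thermal = 0.500914
  p_Electronic = 0.2388
Odds = (0.33/0.21) × (0.00205033/0.500914) = 1.57143 × 0.00409318 ≈ 0.0064

0.0064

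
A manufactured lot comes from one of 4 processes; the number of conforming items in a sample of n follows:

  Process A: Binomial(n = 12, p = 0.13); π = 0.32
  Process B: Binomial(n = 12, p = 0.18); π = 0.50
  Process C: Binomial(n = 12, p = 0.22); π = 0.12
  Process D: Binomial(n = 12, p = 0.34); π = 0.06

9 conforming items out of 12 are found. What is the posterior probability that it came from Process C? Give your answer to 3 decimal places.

Posterior ∝ prior × likelihood, so P(k | x) ∝ w_k f_k(x); normalise over all components.
Evaluate each component's likelihood at the observed value:
  p_A = 1.53628e-06
  p_B = 2.40612e-05
  p_C = 0.000126041
  p_D = 0.0038403
Prior × likelihood for each component:
  w_A·p_A = 0.32 × 1.53628e-06 = 4.9161e-07
  w_B·p_B = 0.50 × 2.40612e-05 = 1.20306e-05
  w_C·p_C = 0.12 × 0.000126041 = 1.51249e-05
  w_D·p_D = 0.06 × 0.0038403 = 0.000230418
Evidence: 4.9161e-07 + 1.20306e-05 + 1.51249e-05 + 0.000230418 = 0.000258065
P(Process C | x) = 1.51249e-05 / 0.000258065 ≈ 0.059

0.059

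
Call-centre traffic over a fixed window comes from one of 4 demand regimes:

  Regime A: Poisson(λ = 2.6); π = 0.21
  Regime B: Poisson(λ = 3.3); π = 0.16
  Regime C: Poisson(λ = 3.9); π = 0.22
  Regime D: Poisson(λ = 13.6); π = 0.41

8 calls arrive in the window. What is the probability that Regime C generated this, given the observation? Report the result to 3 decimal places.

P(component k | x) = w_k·f_k(x) / marginal(x), where marginal(x) = Σ_j w_j·f_j(x).
Evaluate each component's likelihood at the observed value:
  L_A = e^(−2.6)·2.6^8/8! = 0.00384681
  L_B = e^(−3.3)·3.3^8/8! = 0.0128653
  L_C = e^(−3.9)·3.9^8/8! = 0.0268688
  L_D = e^(−13.6)·13.6^8/8! = 0.0360069
Prior × likelihood for each component:
  w_A·L_A = 0.21 × 0.00384681 = 0.00080783
  w_B·L_B = 0.16 × 0.0128653 = 0.00205844
  w_C·L_C = 0.22 × 0.0268688 = 0.00591113
  w_D·L_D = 0.41 × 0.0360069 = 0.0147628
Marginal: 0.00080783 + 0.00205844 + 0.00591113 + 0.0147628 = 0.0235402
P(Regime C | data) ≈ 0.251

0.251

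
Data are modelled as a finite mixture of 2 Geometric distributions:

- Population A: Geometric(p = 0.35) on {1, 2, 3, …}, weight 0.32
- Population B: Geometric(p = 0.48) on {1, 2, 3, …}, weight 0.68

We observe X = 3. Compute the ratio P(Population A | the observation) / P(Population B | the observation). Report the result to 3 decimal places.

Posterior odds = (w_i f_i(x)) / (w_j f_j(x)); the normalising sum cancels.
Component likelihoods at x = 3:
  p_A = 0.35·(1−0.35)^2 = 0.35·0.4225 = 0.147875
  p_B = 0.48·(1−0.48)^2 = 0.48·0.2704 = 0.129792
Posterior odds = (w_A·p_A) / (w_B·p_B) = (0.32·0.147875) / (0.68·0.129792) = 0.04732 / 0.0882586 ≈ 0.536

0.536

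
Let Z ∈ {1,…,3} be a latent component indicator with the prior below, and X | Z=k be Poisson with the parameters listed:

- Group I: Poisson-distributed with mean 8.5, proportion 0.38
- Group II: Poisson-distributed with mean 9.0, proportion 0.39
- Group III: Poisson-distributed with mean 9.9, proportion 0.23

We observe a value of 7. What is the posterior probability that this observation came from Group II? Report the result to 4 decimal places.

Posterior ∝ prior × likelihood, so P(k | x) ∝ π_k f_k(x); normalise over all components.
Evaluate each component's likelihood at the observed value:
  p_I = 0.129419
  p_II = 0.117116
  p_III = 0.0927898
Unnormalised posteriors:
  π_I·p_I = 0.38 × 0.129419 = 0.0491793
  π_II·p_II = 0.39 × 0.117116 = 0.0456753
  π_III·p_III = 0.23 × 0.0927898 = 0.0213417
Normaliser: 0.0491793 + 0.0456753 + 0.0213417 = 0.116196
So the posterior for Group II is 0.0456753 / 0.116196 ≈ 0.3931.

0.3931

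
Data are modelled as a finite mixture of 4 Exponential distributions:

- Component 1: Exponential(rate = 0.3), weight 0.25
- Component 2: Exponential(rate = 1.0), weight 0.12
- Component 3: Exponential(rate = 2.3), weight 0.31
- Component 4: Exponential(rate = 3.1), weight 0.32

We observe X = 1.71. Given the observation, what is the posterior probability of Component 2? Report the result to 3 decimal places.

0.254

By Bayes' theorem, P(k | x) = π_k f_k(x) / Σ_j π_j f_j(x).
Evaluate each component's likelihood at the observed value:
  f_1 = 0.179609
  f_2 = 0.180866
  f_3 = 0.0450451
  f_4 = 0.0154585
Prior × likelihood for each component:
  π_1·f_1 = 0.25 × 0.179609 = 0.0449023
  π_2·f_2 = 0.12 × 0.180866 = 0.0217039
  π_3·f_3 = 0.31 × 0.0450451 = 0.013964
  π_4·f_4 = 0.32 × 0.0154585 = 0.00494671
Marginal: 0.0449023 + 0.0217039 + 0.013964 + 0.00494671 = 0.0855169
So the posterior for Component 2 is 0.0217039 / 0.0855169 ≈ 0.254.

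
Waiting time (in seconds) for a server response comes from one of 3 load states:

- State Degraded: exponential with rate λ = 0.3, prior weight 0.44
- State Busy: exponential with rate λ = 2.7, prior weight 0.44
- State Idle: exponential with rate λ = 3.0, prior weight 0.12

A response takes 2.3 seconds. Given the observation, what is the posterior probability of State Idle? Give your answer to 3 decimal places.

0.005

The responsibility of component k is π_k f_k(x) divided by Σ_j π_j f_j(x).
Evaluate each component's likelihood at the observed value:
  L_Degraded = 0.150473
  L_Busy = 0.00542494
  L_Idle = 0.00302336
Prior × likelihood for each component:
  π_Degraded·L_Degraded = 0.44 × 0.150473 = 0.066208
  π_Busy·L_Busy = 0.44 × 0.00542494 = 0.00238697
  π_Idle·L_Idle = 0.12 × 0.00302336 = 0.000362803
Denominator: 0.066208 + 0.00238697 + 0.000362803 = 0.0689578
Responsibility of State Idle: 0.000362803 / 0.0689578 ≈ 0.005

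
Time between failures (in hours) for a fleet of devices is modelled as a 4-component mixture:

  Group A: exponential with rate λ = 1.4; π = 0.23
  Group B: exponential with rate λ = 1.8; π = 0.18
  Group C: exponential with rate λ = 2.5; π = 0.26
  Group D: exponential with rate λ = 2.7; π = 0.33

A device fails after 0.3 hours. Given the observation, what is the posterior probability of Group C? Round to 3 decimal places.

0.278

By Bayes' theorem, P(k | x) = w_k f_k(x) / Σ_j w_j f_j(x).
Exponential densities:
  f_A = 0.919866
  f_B = 1.04895
  f_C = 1.18092
  f_D = 1.20112
Weight by the priors:
  w_A·f_A = 0.23 × 0.919866 = 0.211569
  w_B·f_B = 0.18 × 1.04895 = 0.18881
  w_C·f_C = 0.26 × 1.18092 = 0.307038
  w_D·f_D = 0.33 × 1.20112 = 0.396369
Marginal: 0.211569 + 0.18881 + 0.307038 + 0.396369 = 1.10379
So the posterior for Group C is 0.307038 / 1.10379 ≈ 0.278.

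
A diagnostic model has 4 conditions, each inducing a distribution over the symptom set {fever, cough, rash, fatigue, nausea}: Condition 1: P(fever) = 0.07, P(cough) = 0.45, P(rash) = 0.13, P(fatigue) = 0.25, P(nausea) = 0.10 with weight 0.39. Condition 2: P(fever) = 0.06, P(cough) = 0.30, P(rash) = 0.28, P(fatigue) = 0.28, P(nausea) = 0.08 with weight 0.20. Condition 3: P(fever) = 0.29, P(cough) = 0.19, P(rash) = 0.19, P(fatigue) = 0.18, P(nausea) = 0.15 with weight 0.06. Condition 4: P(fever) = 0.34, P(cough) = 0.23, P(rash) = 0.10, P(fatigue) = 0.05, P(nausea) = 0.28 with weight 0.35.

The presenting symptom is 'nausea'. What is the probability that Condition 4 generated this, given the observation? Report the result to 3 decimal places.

0.605

Apply Bayes' rule: the posterior for each component is proportional to its prior times its likelihood at x.
Categorical probabilities:
  f_1 = 0.1
  f_2 = 0.08
  f_3 = 0.15
  f_4 = 0.28
Prior × likelihood for each component:
  w_1·f_1 = 0.39 × 0.1 = 0.039
  w_2·f_2 = 0.20 × 0.08 = 0.016
  w_3·f_3 = 0.06 × 0.15 = 0.009
  w_4·f_4 = 0.35 × 0.28 = 0.098
Normaliser: 0.039 + 0.016 + 0.009 + 0.098 = 0.162
P(Condition 4 | 'nausea') ≈ 0.605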